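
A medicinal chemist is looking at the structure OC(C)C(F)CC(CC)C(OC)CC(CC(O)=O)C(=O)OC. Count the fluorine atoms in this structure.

1

Scan the SMILES for F atoms (remember two-letter symbols like Cl and Br are single atoms).
Fluorine count: 1.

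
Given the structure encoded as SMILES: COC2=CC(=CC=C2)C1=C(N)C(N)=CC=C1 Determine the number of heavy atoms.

Every atom symbol written in the SMILES (organic subset) is one heavy atom; implicit H are not written.
Heavy atoms by element → C:13, N:2, O:1.
Total: 16.

16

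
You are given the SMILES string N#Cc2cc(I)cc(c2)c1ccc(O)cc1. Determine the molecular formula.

C13H8INO

Walk through each heavy atom and fill implicit hydrogens from standard valence (C 4, N 3, O 2, S 2, halogen 1); for lowercase aromatic atoms, an aromatic c carries 1 H when it has two neighbours and 0 H with three, and aromatic n carries 0 H:
  atom 1: N, bond orders sum to 3 (valence 3) → 0 H
  atom 2: C, bond orders sum to 4 (valence 4) → 0 H
  atom 3: aromatic c, 3 neighbours → 0 H
  atom 4: aromatic c, 2 neighbours → 1 H
  atom 5: aromatic c, 3 neighbours → 0 H
  atom 6: I (halogen, monovalent) → 0 H
  atom 7: aromatic c, 2 neighbours → 1 H
  atom 8: aromatic c, 3 neighbours → 0 H
  atom 9: aromatic c, 2 neighbours → 1 H
  atom 10: aromatic c, 3 neighbours → 0 H
  atom 11: aromatic c, 2 neighbours → 1 H
  atom 12: aromatic c, 2 neighbours → 1 H
  atom 13: aromatic c, 3 neighbours → 0 H
  atom 14: O, bond orders sum to 1 (valence 2) → 1 H
  atom 15: aromatic c, 2 neighbours → 1 H
  atom 16: aromatic c, 2 neighbours → 1 H
Totals → C:13, H:8, I:1, N:1, O:1.
In Hill order: C13H8INO.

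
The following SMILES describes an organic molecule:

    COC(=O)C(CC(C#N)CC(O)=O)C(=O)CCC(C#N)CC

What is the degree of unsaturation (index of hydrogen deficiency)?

Degree of unsaturation = (number of rings) + (number of π bonds).
Ring closures in the SMILES: 0.
π bonds: 3 double bonds (each 1 DoU), 2 triple bonds (each 2 DoU) → 7 DoU from unsaturation.
Total DoU = 0 + 7 = 7.

7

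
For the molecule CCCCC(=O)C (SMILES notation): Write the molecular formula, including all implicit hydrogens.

C6H12O

Walk through each heavy atom and fill implicit hydrogens from standard valence (C 4, N 3, O 2, S 2, halogen 1):
  atom 1: C, bond orders sum to 1 (valence 4) → 3 H
  atom 2: C, bond orders sum to 2 (valence 4) → 2 H
  atom 3: C, bond orders sum to 2 (valence 4) → 2 H
  atom 4: C, bond orders sum to 2 (valence 4) → 2 H
  atom 5: C, bond orders sum to 4 (valence 4) → 0 H
  atom 6: O, bond orders sum to 2 (valence 2) → 0 H
  atom 7: C, bond orders sum to 1 (valence 4) → 3 H
Totals → C:6, H:12, O:1.
In Hill order: C6H12O.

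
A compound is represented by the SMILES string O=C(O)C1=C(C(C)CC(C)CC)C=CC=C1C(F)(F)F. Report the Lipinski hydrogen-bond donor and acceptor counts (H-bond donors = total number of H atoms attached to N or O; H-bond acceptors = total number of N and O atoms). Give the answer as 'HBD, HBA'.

Donors: find every N or O and count the H atoms it carries.
  atom 1 (O): bond orders sum to 2 → 0 H
  atom 3 (O): bond orders sum to 1 → 1 H
Lipinski HBD = 1.
Acceptors: N atoms = 0, O atoms = 2 → HBA = 2.

1, 2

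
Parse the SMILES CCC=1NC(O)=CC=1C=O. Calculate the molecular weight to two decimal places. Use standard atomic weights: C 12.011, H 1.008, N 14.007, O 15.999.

139.15 g/mol

First, the molecular formula is C7H9NO2 (counting implicit H from valence).
  C: 7 × 12.011 = 84.077
  H: 9 × 1.008 = 9.072
  N: 1 × 14.007 = 14.007
  O: 2 × 15.999 = 31.998
Sum: 7×12.011 + 9×1.008 + 1×14.007 + 2×15.999 = 139.154 → 139.15 g/mol.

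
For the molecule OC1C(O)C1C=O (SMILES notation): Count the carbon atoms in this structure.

4

Count every carbon token in the SMILES (each C, including those in ring-closure positions and inside branches).
Carbon count: 4.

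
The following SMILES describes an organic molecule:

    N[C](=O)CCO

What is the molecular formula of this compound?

Walk through each heavy atom and fill implicit hydrogens from standard valence (C 4, N 3, O 2, S 2, halogen 1):
  atom 1: N, bond orders sum to 1 (valence 3) → 2 H
  atom 2: C with explicit H count 0
  atom 3: O, bond orders sum to 2 (valence 2) → 0 H
  atom 4: C, bond orders sum to 2 (valence 4) → 2 H
  atom 5: C, bond orders sum to 2 (valence 4) → 2 H
  atom 6: O, bond orders sum to 1 (valence 2) → 1 H
Totals → C:3, H:7, N:1, O:2.

C3H7NO2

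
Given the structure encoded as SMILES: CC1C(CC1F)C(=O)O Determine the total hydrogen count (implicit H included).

9

Walk through each heavy atom and fill implicit hydrogens from standard valence (C 4, N 3, O 2, S 2, halogen 1):
  atom 1: C, bond orders sum to 1 (valence 4) → 3 H
  atom 2: C, bond orders sum to 3 (valence 4) → 1 H
  atom 3: C, bond orders sum to 3 (valence 4) → 1 H
  atom 4: C, bond orders sum to 2 (valence 4) → 2 H
  atom 5: C, bond orders sum to 3 (valence 4) → 1 H
  atom 6: F (halogen, monovalent) → 0 H
  atom 7: C, bond orders sum to 4 (valence 4) → 0 H
  atom 8: O, bond orders sum to 2 (valence 2) → 0 H
  atom 9: O, bond orders sum to 1 (valence 2) → 1 H
Total hydrogens: 9.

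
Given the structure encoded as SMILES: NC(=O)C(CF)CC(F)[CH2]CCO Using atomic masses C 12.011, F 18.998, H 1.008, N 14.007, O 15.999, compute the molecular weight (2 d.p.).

First, the molecular formula is C8H15F2NO2 (counting implicit H from valence).
  C: 8 × 12.011 = 96.088
  F: 2 × 18.998 = 37.996
  H: 15 × 1.008 = 15.120
  N: 1 × 14.007 = 14.007
  O: 2 × 15.999 = 31.998
Sum: 8×12.011 + 2×18.998 + 15×1.008 + 1×14.007 + 2×15.999 = 195.209 → 195.21 g/mol.

195.21 g/mol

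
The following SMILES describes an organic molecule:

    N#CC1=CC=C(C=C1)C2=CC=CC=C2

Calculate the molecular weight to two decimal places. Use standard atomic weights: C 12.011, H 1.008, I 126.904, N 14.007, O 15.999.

First, the molecular formula is C13H9N (counting implicit H from valence).
  C: 13 × 12.011 = 156.143
  H: 9 × 1.008 = 9.072
  N: 1 × 14.007 = 14.007
Sum: 13×12.011 + 9×1.008 + 1×14.007 = 179.222 → 179.22 g/mol.

179.22 g/mol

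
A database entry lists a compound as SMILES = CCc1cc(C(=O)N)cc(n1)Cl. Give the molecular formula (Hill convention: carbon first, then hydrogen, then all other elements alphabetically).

Walk through each heavy atom and fill implicit hydrogens from standard valence (C 4, N 3, O 2, S 2, halogen 1); for lowercase aromatic atoms, an aromatic c carries 1 H when it has two neighbours and 0 H with three, and aromatic n carries 0 H:
  atom 1: C, bond orders sum to 1 (valence 4) → 3 H
  atom 2: C, bond orders sum to 2 (valence 4) → 2 H
  atom 3: aromatic c, 3 neighbours → 0 H
  atom 4: aromatic c, 2 neighbours → 1 H
  atom 5: aromatic c, 3 neighbours → 0 H
  atom 6: C, bond orders sum to 4 (valence 4) → 0 H
  atom 7: O, bond orders sum to 2 (valence 2) → 0 H
  atom 8: N, bond orders sum to 1 (valence 3) → 2 H
  atom 9: aromatic c, 2 neighbours → 1 H
  atom 10: aromatic c, 3 neighbours → 0 H
  atom 11: aromatic n, 2 neighbours → 0 H
  atom 12: Cl (halogen, monovalent) → 0 H
Totals → C:8, H:9, Cl:1, N:2, O:1.

C8H9ClN2O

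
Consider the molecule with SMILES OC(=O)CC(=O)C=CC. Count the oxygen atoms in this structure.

3

Scan the SMILES for O atoms (remember two-letter symbols like Cl and Br are single atoms).
Oxygen count: 3.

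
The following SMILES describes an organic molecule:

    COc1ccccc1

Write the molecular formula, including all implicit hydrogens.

Walk through each heavy atom and fill implicit hydrogens from standard valence (C 4, N 3, O 2, S 2, halogen 1); for lowercase aromatic atoms, an aromatic c carries 1 H when it has two neighbours and 0 H with three, and aromatic n carries 0 H:
  atom 1: C, bond orders sum to 1 (valence 4) → 3 H
  atom 2: O, bond orders sum to 2 (valence 2) → 0 H
  atom 3: aromatic c, 3 neighbours → 0 H
  atom 4: aromatic c, 2 neighbours → 1 H
  atom 5: aromatic c, 2 neighbours → 1 H
  atom 6: aromatic c, 2 neighbours → 1 H
  atom 7: aromatic c, 2 neighbours → 1 H
  atom 8: aromatic c, 2 neighbours → 1 H
Totals → C:7, H:8, O:1.
In Hill order: C7H8O.

C7H8O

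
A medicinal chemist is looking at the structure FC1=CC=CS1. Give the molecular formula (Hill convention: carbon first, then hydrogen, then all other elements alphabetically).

Walk through each heavy atom and fill implicit hydrogens from standard valence (C 4, N 3, O 2, S 2, halogen 1):
  atom 1: F (halogen, monovalent) → 0 H
  atom 2: C, bond orders sum to 4 (valence 4) → 0 H
  atom 3: C, bond orders sum to 3 (valence 4) → 1 H
  atom 4: C, bond orders sum to 3 (valence 4) → 1 H
  atom 5: C, bond orders sum to 3 (valence 4) → 1 H
  atom 6: S, bond orders sum to 2 (valence 2) → 0 H
Totals → C:4, H:3, F:1, S:1.
In Hill order: C4H3FS.

C4H3FS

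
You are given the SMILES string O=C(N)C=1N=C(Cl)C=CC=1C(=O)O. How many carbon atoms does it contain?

Count every carbon token in the SMILES (each C, including those in ring-closure positions and inside branches).
Carbon count: 7.

7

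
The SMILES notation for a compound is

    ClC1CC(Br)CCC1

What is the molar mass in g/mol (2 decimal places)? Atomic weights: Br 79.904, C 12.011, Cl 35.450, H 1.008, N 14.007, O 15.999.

197.50 g/mol

First, the molecular formula is C6H10BrCl (counting implicit H from valence).
  Br: 1 × 79.904 = 79.904
  C: 6 × 12.011 = 72.066
  Cl: 1 × 35.450 = 35.450
  H: 10 × 1.008 = 10.080
Sum: 1×79.904 + 6×12.011 + 1×35.450 + 10×1.008 = 197.500 → 197.50 g/mol.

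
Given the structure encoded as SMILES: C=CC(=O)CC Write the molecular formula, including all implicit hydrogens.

Walk through each heavy atom and fill implicit hydrogens from standard valence (C 4, N 3, O 2, S 2, halogen 1):
  atom 1: C, bond orders sum to 2 (valence 4) → 2 H
  atom 2: C, bond orders sum to 3 (valence 4) → 1 H
  atom 3: C, bond orders sum to 4 (valence 4) → 0 H
  atom 4: O, bond orders sum to 2 (valence 2) → 0 H
  atom 5: C, bond orders sum to 2 (valence 4) → 2 H
  atom 6: C, bond orders sum to 1 (valence 4) → 3 H
Totals → C:5, H:8, O:1.
In Hill order: C5H8O.

C5H8O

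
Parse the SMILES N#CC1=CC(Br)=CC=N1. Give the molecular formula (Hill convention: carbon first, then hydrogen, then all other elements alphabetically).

Walk through each heavy atom and fill implicit hydrogens from standard valence (C 4, N 3, O 2, S 2, halogen 1):
  atom 1: N, bond orders sum to 3 (valence 3) → 0 H
  atom 2: C, bond orders sum to 4 (valence 4) → 0 H
  atom 3: C, bond orders sum to 4 (valence 4) → 0 H
  atom 4: C, bond orders sum to 3 (valence 4) → 1 H
  atom 5: C, bond orders sum to 4 (valence 4) → 0 H
  atom 6: Br (halogen, monovalent) → 0 H
  atom 7: C, bond orders sum to 3 (valence 4) → 1 H
  atom 8: C, bond orders sum to 3 (valence 4) → 1 H
  atom 9: N, bond orders sum to 3 (valence 3) → 0 H
Totals → C:6, H:3, Br:1, N:2.
In Hill order: C6H3BrN2.

C6H3BrN2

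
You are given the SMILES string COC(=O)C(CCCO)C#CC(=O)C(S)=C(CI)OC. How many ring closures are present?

In SMILES, each pair of matching ring-closure digits denotes one ring-closing bond; the number of such bonds equals the number of independent rings.
Ring-closure bonds here: 0.

0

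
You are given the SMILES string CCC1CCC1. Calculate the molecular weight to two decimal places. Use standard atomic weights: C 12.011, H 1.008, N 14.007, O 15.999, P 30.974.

First, the molecular formula is C6H12 (counting implicit H from valence).
  C: 6 × 12.011 = 72.066
  H: 12 × 1.008 = 12.096
Sum: 6×12.011 + 12×1.008 = 84.162 → 84.16 g/mol.

84.16 g/mol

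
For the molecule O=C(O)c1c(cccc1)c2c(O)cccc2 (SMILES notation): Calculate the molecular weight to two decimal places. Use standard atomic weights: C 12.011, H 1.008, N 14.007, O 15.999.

214.22 g/mol

First, the molecular formula is C13H10O3 (counting implicit H from valence).
  C: 13 × 12.011 = 156.143
  H: 10 × 1.008 = 10.080
  O: 3 × 15.999 = 47.997
Sum: 13×12.011 + 10×1.008 + 3×15.999 = 214.220 → 214.22 g/mol.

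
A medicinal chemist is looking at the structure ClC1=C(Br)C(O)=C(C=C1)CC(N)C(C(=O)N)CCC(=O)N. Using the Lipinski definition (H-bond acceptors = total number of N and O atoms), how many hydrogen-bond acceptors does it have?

6

N atoms: 3; O atoms: 3.
Lipinski HBA = 3 + 3 = 6.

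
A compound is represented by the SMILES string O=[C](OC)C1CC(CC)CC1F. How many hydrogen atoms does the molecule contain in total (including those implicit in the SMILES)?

15

Walk through each heavy atom and fill implicit hydrogens from standard valence (C 4, N 3, O 2, S 2, halogen 1):
  atom 1: O, bond orders sum to 2 (valence 2) → 0 H
  atom 2: C with explicit H count 0
  atom 3: O, bond orders sum to 2 (valence 2) → 0 H
  atom 4: C, bond orders sum to 1 (valence 4) → 3 H
  atom 5: C, bond orders sum to 3 (valence 4) → 1 H
  atom 6: C, bond orders sum to 2 (valence 4) → 2 H
  atom 7: C, bond orders sum to 3 (valence 4) → 1 H
  atom 8: C, bond orders sum to 2 (valence 4) → 2 H
  atom 9: C, bond orders sum to 1 (valence 4) → 3 H
  atom 10: C, bond orders sum to 2 (valence 4) → 2 H
  atom 11: C, bond orders sum to 3 (valence 4) → 1 H
  atom 12: F (halogen, monovalent) → 0 H
Total hydrogens: 15.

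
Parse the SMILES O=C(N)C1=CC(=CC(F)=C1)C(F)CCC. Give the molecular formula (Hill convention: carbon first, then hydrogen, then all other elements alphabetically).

Walk through each heavy atom and fill implicit hydrogens from standard valence (C 4, N 3, O 2, S 2, halogen 1):
  atom 1: O, bond orders sum to 2 (valence 2) → 0 H
  atom 2: C, bond orders sum to 4 (valence 4) → 0 H
  atom 3: N, bond orders sum to 1 (valence 3) → 2 H
  atom 4: C, bond orders sum to 4 (valence 4) → 0 H
  atom 5: C, bond orders sum to 3 (valence 4) → 1 H
  atom 6: C, bond orders sum to 4 (valence 4) → 0 H
  atom 7: C, bond orders sum to 3 (valence 4) → 1 H
  atom 8: C, bond orders sum to 4 (valence 4) → 0 H
  atom 9: F (halogen, monovalent) → 0 H
  atom 10: C, bond orders sum to 3 (valence 4) → 1 H
  atom 11: C, bond orders sum to 3 (valence 4) → 1 H
  atom 12: F (halogen, monovalent) → 0 H
  atom 13: C, bond orders sum to 2 (valence 4) → 2 H
  atom 14: C, bond orders sum to 2 (valence 4) → 2 H
  atom 15: C, bond orders sum to 1 (valence 4) → 3 H
Totals → C:11, H:13, F:2, N:1, O:1.

C11H13F2NO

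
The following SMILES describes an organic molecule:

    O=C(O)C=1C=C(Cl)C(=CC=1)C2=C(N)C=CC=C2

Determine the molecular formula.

C13H10ClNO2

Walk through each heavy atom and fill implicit hydrogens from standard valence (C 4, N 3, O 2, S 2, halogen 1):
  atom 1: O, bond orders sum to 2 (valence 2) → 0 H
  atom 2: C, bond orders sum to 4 (valence 4) → 0 H
  atom 3: O, bond orders sum to 1 (valence 2) → 1 H
  atom 4: C, bond orders sum to 4 (valence 4) → 0 H
  atom 5: C, bond orders sum to 3 (valence 4) → 1 H
  atom 6: C, bond orders sum to 4 (valence 4) → 0 H
  atom 7: Cl (halogen, monovalent) → 0 H
  atom 8: C, bond orders sum to 4 (valence 4) → 0 H
  atom 9: C, bond orders sum to 3 (valence 4) → 1 H
  atom 10: C, bond orders sum to 3 (valence 4) → 1 H
  atom 11: C, bond orders sum to 4 (valence 4) → 0 H
  atom 12: C, bond orders sum to 4 (valence 4) → 0 H
  atom 13: N, bond orders sum to 1 (valence 3) → 2 H
  atom 14: C, bond orders sum to 3 (valence 4) → 1 H
  atom 15: C, bond orders sum to 3 (valence 4) → 1 H
  atom 16: C, bond orders sum to 3 (valence 4) → 1 H
  atom 17: C, bond orders sum to 3 (valence 4) → 1 H
Totals → C:13, H:10, Cl:1, N:1, O:2.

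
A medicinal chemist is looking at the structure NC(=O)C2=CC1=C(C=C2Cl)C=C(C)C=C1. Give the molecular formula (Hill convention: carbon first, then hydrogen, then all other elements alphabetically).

Walk through each heavy atom and fill implicit hydrogens from standard valence (C 4, N 3, O 2, S 2, halogen 1):
  atom 1: N, bond orders sum to 1 (valence 3) → 2 H
  atom 2: C, bond orders sum to 4 (valence 4) → 0 H
  atom 3: O, bond orders sum to 2 (valence 2) → 0 H
  atom 4: C, bond orders sum to 4 (valence 4) → 0 H
  atom 5: C, bond orders sum to 3 (valence 4) → 1 H
  atom 6: C, bond orders sum to 4 (valence 4) → 0 H
  atom 7: C, bond orders sum to 4 (valence 4) → 0 H
  atom 8: C, bond orders sum to 3 (valence 4) → 1 H
  atom 9: C, bond orders sum to 4 (valence 4) → 0 H
  atom 10: Cl (halogen, monovalent) → 0 H
  atom 11: C, bond orders sum to 3 (valence 4) → 1 H
  atom 12: C, bond orders sum to 4 (valence 4) → 0 H
  atom 13: C, bond orders sum to 1 (valence 4) → 3 H
  atom 14: C, bond orders sum to 3 (valence 4) → 1 H
  atom 15: C, bond orders sum to 3 (valence 4) → 1 H
Totals → C:12, H:10, Cl:1, N:1, O:1.

C12H10ClNO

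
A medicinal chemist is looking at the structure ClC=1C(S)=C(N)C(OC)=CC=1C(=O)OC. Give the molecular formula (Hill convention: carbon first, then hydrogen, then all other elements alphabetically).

Walk through each heavy atom and fill implicit hydrogens from standard valence (C 4, N 3, O 2, S 2, halogen 1):
  atom 1: Cl (halogen, monovalent) → 0 H
  atom 2: C, bond orders sum to 4 (valence 4) → 0 H
  atom 3: C, bond orders sum to 4 (valence 4) → 0 H
  atom 4: S, bond orders sum to 1 (valence 2) → 1 H
  atom 5: C, bond orders sum to 4 (valence 4) → 0 H
  atom 6: N, bond orders sum to 1 (valence 3) → 2 H
  atom 7: C, bond orders sum to 4 (valence 4) → 0 H
  atom 8: O, bond orders sum to 2 (valence 2) → 0 H
  atom 9: C, bond orders sum to 1 (valence 4) → 3 H
  atom 10: C, bond orders sum to 3 (valence 4) → 1 H
  atom 11: C, bond orders sum to 4 (valence 4) → 0 H
  atom 12: C, bond orders sum to 4 (valence 4) → 0 H
  atom 13: O, bond orders sum to 2 (valence 2) → 0 H
  atom 14: O, bond orders sum to 2 (valence 2) → 0 H
  atom 15: C, bond orders sum to 1 (valence 4) → 3 H
Totals → C:9, H:10, Cl:1, N:1, O:3, S:1.
In Hill order: C9H10ClNO3S.

C9H10ClNO3S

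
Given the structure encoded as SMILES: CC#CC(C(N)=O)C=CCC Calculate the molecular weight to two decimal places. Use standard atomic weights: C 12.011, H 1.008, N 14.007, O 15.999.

151.21 g/mol

First, the molecular formula is C9H13NO (counting implicit H from valence).
  C: 9 × 12.011 = 108.099
  H: 13 × 1.008 = 13.104
  N: 1 × 14.007 = 14.007
  O: 1 × 15.999 = 15.999
Sum: 9×12.011 + 13×1.008 + 1×14.007 + 1×15.999 = 151.209 → 151.21 g/mol.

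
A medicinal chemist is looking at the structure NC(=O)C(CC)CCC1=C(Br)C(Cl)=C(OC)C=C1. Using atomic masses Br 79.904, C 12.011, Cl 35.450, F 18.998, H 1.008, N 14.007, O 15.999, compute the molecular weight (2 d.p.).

334.64 g/mol

First, the molecular formula is C13H17BrClNO2 (counting implicit H from valence).
  Br: 1 × 79.904 = 79.904
  C: 13 × 12.011 = 156.143
  Cl: 1 × 35.450 = 35.450
  H: 17 × 1.008 = 17.136
  N: 1 × 14.007 = 14.007
  O: 2 × 15.999 = 31.998
Sum: 1×79.904 + 13×12.011 + 1×35.450 + 17×1.008 + 1×14.007 + 2×15.999 = 334.638 → 334.64 g/mol.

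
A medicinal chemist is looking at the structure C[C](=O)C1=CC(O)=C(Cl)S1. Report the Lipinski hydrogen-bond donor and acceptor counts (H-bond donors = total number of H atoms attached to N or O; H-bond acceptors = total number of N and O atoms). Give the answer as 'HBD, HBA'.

1, 2

Donors: find every N or O and count the H atoms it carries.
  atom 3 (O): bond orders sum to 2 → 0 H
  atom 7 (O): bond orders sum to 1 → 1 H
Lipinski HBD = 1.
Acceptors: N atoms = 0, O atoms = 2 → HBA = 2.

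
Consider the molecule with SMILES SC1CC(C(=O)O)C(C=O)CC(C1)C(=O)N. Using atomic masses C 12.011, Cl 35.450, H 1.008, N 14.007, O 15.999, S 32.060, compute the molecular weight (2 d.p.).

First, the molecular formula is C10H15NO4S (counting implicit H from valence).
  C: 10 × 12.011 = 120.110
  H: 15 × 1.008 = 15.120
  N: 1 × 14.007 = 14.007
  O: 4 × 15.999 = 63.996
  S: 1 × 32.060 = 32.060
Sum: 10×12.011 + 15×1.008 + 1×14.007 + 4×15.999 + 1×32.060 = 245.293 → 245.29 g/mol.

245.29 g/mol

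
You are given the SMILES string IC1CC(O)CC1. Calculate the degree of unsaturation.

Degree of unsaturation = (number of rings) + (number of π bonds).
Ring closures in the SMILES: 1.
π bonds: none → 0 DoU from unsaturation.
Total DoU = 1 + 0 = 1.

1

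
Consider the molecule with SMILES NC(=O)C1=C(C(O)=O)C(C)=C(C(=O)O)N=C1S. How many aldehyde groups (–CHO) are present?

Scan the SMILES for the aldehyde motif — none present.
Groups that are present: 1 amide, 2 carboxylic acid, 1 thiol.

0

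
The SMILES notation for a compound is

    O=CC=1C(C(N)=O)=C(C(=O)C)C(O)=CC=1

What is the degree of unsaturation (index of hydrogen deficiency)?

Molecular formula: C10H9NO4.
DoU = (2C + 2 + N − H − X) / 2, where X is the halogen count and O/S are ignored.
    = (2·10 + 2 + 1 − 9 − 0) / 2 = 14 / 2 = 7.

7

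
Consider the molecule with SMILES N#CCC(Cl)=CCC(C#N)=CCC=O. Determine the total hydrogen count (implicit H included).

9

Walk through each heavy atom and fill implicit hydrogens from standard valence (C 4, N 3, O 2, S 2, halogen 1):
  atom 1: N, bond orders sum to 3 (valence 3) → 0 H
  atom 2: C, bond orders sum to 4 (valence 4) → 0 H
  atom 3: C, bond orders sum to 2 (valence 4) → 2 H
  atom 4: C, bond orders sum to 4 (valence 4) → 0 H
  atom 5: Cl (halogen, monovalent) → 0 H
  atom 6: C, bond orders sum to 3 (valence 4) → 1 H
  atom 7: C, bond orders sum to 2 (valence 4) → 2 H
  atom 8: C, bond orders sum to 4 (valence 4) → 0 H
  atom 9: C, bond orders sum to 4 (valence 4) → 0 H
  atom 10: N, bond orders sum to 3 (valence 3) → 0 H
  atom 11: C, bond orders sum to 3 (valence 4) → 1 H
  atom 12: C, bond orders sum to 2 (valence 4) → 2 H
  atom 13: C, bond orders sum to 3 (valence 4) → 1 H
  atom 14: O, bond orders sum to 2 (valence 2) → 0 H
Total hydrogens: 9.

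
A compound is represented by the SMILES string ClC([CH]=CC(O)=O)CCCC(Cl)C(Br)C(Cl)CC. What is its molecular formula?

Walk through each heavy atom and fill implicit hydrogens from standard valence (C 4, N 3, O 2, S 2, halogen 1):
  atom 1: Cl (halogen, monovalent) → 0 H
  atom 2: C, bond orders sum to 3 (valence 4) → 1 H
  atom 3: C with explicit H count 1
  atom 4: C, bond orders sum to 3 (valence 4) → 1 H
  atom 5: C, bond orders sum to 4 (valence 4) → 0 H
  atom 6: O, bond orders sum to 1 (valence 2) → 1 H
  atom 7: O, bond orders sum to 2 (valence 2) → 0 H
  atom 8: C, bond orders sum to 2 (valence 4) → 2 H
  atom 9: C, bond orders sum to 2 (valence 4) → 2 H
  atom 10: C, bond orders sum to 2 (valence 4) → 2 H
  atom 11: C, bond orders sum to 3 (valence 4) → 1 H
  atom 12: Cl (halogen, monovalent) → 0 H
  atom 13: C, bond orders sum to 3 (valence 4) → 1 H
  atom 14: Br (halogen, monovalent) → 0 H
  atom 15: C, bond orders sum to 3 (valence 4) → 1 H
  atom 16: Cl (halogen, monovalent) → 0 H
  atom 17: C, bond orders sum to 2 (valence 4) → 2 H
  atom 18: C, bond orders sum to 1 (valence 4) → 3 H
Totals → C:12, H:18, Br:1, Cl:3, O:2.

C12H18BrCl3O2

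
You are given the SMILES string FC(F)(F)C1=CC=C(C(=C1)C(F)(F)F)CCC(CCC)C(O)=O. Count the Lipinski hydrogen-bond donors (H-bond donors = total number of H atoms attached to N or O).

Donors: find every N or O and count the H atoms it carries.
  atom 22 (O): bond orders sum to 1 → 1 H
  atom 23 (O): bond orders sum to 2 → 0 H
Lipinski HBD = 1.

1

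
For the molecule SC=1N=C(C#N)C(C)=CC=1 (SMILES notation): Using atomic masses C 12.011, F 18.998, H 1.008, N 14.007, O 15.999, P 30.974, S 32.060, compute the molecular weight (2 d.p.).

150.20 g/mol

First, the molecular formula is C7H6N2S (counting implicit H from valence).
  C: 7 × 12.011 = 84.077
  H: 6 × 1.008 = 6.048
  N: 2 × 14.007 = 28.014
  S: 1 × 32.060 = 32.060
Sum: 7×12.011 + 6×1.008 + 2×14.007 + 1×32.060 = 150.199 → 150.20 g/mol.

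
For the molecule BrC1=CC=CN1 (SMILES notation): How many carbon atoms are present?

4

Count every carbon token in the SMILES (each C, including those in ring-closure positions and inside branches).
Carbon count: 4.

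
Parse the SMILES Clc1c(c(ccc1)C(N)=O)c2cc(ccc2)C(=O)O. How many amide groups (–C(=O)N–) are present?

1

The amide motif appears at heavy-atom position 8 in the SMILES.
Other groups present: 1 carboxylic acid.
Amide count: 1.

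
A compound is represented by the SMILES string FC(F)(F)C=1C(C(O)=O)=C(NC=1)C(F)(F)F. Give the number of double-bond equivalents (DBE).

4

Molecular formula: C7H3F6NO2.
DoU = (2C + 2 + N − H − X) / 2, where X is the halogen count and O/S are ignored.
    = (2·7 + 2 + 1 − 3 − 6) / 2 = 8 / 2 = 4.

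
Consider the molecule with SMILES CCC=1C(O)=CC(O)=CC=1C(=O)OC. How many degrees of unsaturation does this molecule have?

Molecular formula: C10H12O4.
DoU = (2C + 2 + N − H − X) / 2, where X is the halogen count and O/S are ignored.
    = (2·10 + 2 + 0 − 12 − 0) / 2 = 10 / 2 = 5.

5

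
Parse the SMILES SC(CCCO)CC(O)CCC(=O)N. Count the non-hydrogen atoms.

Every atom symbol written in the SMILES (organic subset) is one heavy atom; implicit H are not written.
Heavy atoms by element → C:9, N:1, O:3, S:1.
Total: 14.

14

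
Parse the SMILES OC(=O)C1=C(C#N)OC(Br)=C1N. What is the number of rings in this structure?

In SMILES, each pair of matching ring-closure digits denotes one ring-closing bond; the number of such bonds equals the number of independent rings.
Ring-closure bonds here: 1.

1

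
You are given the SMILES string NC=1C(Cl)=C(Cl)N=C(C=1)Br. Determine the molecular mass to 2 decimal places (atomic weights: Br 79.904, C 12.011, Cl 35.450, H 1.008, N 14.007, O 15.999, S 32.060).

241.90 g/mol

First, the molecular formula is C5H3BrCl2N2 (counting implicit H from valence).
  Br: 1 × 79.904 = 79.904
  C: 5 × 12.011 = 60.055
  Cl: 2 × 35.450 = 70.900
  H: 3 × 1.008 = 3.024
  N: 2 × 14.007 = 28.014
Sum: 1×79.904 + 5×12.011 + 2×35.450 + 3×1.008 + 2×14.007 = 241.897 → 241.90 g/mol.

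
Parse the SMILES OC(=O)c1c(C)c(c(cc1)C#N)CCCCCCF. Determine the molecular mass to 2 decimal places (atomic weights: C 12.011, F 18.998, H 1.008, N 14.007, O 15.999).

First, the molecular formula is C15H18FNO2 (counting implicit H from valence).
  C: 15 × 12.011 = 180.165
  F: 1 × 18.998 = 18.998
  H: 18 × 1.008 = 18.144
  N: 1 × 14.007 = 14.007
  O: 2 × 15.999 = 31.998
Sum: 15×12.011 + 1×18.998 + 18×1.008 + 1×14.007 + 2×15.999 = 263.312 → 263.31 g/mol.

263.31 g/mol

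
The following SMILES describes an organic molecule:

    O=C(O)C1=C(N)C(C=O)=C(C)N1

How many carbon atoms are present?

Count every carbon token in the SMILES (each C, including those in ring-closure positions and inside branches).
Carbon count: 7.

7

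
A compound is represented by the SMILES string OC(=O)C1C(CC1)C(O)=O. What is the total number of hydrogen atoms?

Walk through each heavy atom and fill implicit hydrogens from standard valence (C 4, N 3, O 2, S 2, halogen 1):
  atom 1: O, bond orders sum to 1 (valence 2) → 1 H
  atom 2: C, bond orders sum to 4 (valence 4) → 0 H
  atom 3: O, bond orders sum to 2 (valence 2) → 0 H
  atom 4: C, bond orders sum to 3 (valence 4) → 1 H
  atom 5: C, bond orders sum to 3 (valence 4) → 1 H
  atom 6: C, bond orders sum to 2 (valence 4) → 2 H
  atom 7: C, bond orders sum to 2 (valence 4) → 2 H
  atom 8: C, bond orders sum to 4 (valence 4) → 0 H
  atom 9: O, bond orders sum to 1 (valence 2) → 1 H
  atom 10: O, bond orders sum to 2 (valence 2) → 0 H
Total hydrogens: 8.

8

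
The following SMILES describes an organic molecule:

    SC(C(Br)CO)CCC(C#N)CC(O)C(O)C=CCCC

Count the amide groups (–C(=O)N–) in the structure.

Scan the SMILES for the amide motif — none present.
Groups that are present: 1 alkene, 3 hydroxyl, 1 nitrile, 1 thiol.

0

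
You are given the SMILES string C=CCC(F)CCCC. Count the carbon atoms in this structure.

Count every carbon token in the SMILES (each C, including those in ring-closure positions and inside branches).
Carbon count: 8.

8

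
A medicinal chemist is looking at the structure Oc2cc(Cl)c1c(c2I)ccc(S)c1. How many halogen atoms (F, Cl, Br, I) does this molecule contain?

2

Halogen atoms appear at heavy-atom positions 5, 9 (1×Cl, 1×I).
Other groups present: 1 hydroxyl, 1 thiol.
Halogen count: 2.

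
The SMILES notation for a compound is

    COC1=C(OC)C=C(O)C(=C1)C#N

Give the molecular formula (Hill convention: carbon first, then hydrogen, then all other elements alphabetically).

Walk through each heavy atom and fill implicit hydrogens from standard valence (C 4, N 3, O 2, S 2, halogen 1):
  atom 1: C, bond orders sum to 1 (valence 4) → 3 H
  atom 2: O, bond orders sum to 2 (valence 2) → 0 H
  atom 3: C, bond orders sum to 4 (valence 4) → 0 H
  atom 4: C, bond orders sum to 4 (valence 4) → 0 H
  atom 5: O, bond orders sum to 2 (valence 2) → 0 H
  atom 6: C, bond orders sum to 1 (valence 4) → 3 H
  atom 7: C, bond orders sum to 3 (valence 4) → 1 H
  atom 8: C, bond orders sum to 4 (valence 4) → 0 H
  atom 9: O, bond orders sum to 1 (valence 2) → 1 H
  atom 10: C, bond orders sum to 4 (valence 4) → 0 H
  atom 11: C, bond orders sum to 3 (valence 4) → 1 H
  atom 12: C, bond orders sum to 4 (valence 4) → 0 H
  atom 13: N, bond orders sum to 3 (valence 3) → 0 H
Totals → C:9, H:9, N:1, O:3.
In Hill order: C9H9NO3.

C9H9NO3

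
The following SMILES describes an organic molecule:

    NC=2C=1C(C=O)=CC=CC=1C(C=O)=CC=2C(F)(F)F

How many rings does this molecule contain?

2

In SMILES, each pair of matching ring-closure digits denotes one ring-closing bond; the number of such bonds equals the number of independent rings.
Ring-closure bonds here: 2.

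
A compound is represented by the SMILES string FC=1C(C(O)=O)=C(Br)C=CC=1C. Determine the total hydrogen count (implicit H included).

6

Walk through each heavy atom and fill implicit hydrogens from standard valence (C 4, N 3, O 2, S 2, halogen 1):
  atom 1: F (halogen, monovalent) → 0 H
  atom 2: C, bond orders sum to 4 (valence 4) → 0 H
  atom 3: C, bond orders sum to 4 (valence 4) → 0 H
  atom 4: C, bond orders sum to 4 (valence 4) → 0 H
  atom 5: O, bond orders sum to 1 (valence 2) → 1 H
  atom 6: O, bond orders sum to 2 (valence 2) → 0 H
  atom 7: C, bond orders sum to 4 (valence 4) → 0 H
  atom 8: Br (halogen, monovalent) → 0 H
  atom 9: C, bond orders sum to 3 (valence 4) → 1 H
  atom 10: C, bond orders sum to 3 (valence 4) → 1 H
  atom 11: C, bond orders sum to 4 (valence 4) → 0 H
  atom 12: C, bond orders sum to 1 (valence 4) → 3 H
Total hydrogens: 6.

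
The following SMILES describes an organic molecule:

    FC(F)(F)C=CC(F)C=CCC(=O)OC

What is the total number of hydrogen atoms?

Walk through each heavy atom and fill implicit hydrogens from standard valence (C 4, N 3, O 2, S 2, halogen 1):
  atom 1: F (halogen, monovalent) → 0 H
  atom 2: C, bond orders sum to 4 (valence 4) → 0 H
  atom 3: F (halogen, monovalent) → 0 H
  atom 4: F (halogen, monovalent) → 0 H
  atom 5: C, bond orders sum to 3 (valence 4) → 1 H
  atom 6: C, bond orders sum to 3 (valence 4) → 1 H
  atom 7: C, bond orders sum to 3 (valence 4) → 1 H
  atom 8: F (halogen, monovalent) → 0 H
  atom 9: C, bond orders sum to 3 (valence 4) → 1 H
  atom 10: C, bond orders sum to 3 (valence 4) → 1 H
  atom 11: C, bond orders sum to 2 (valence 4) → 2 H
  atom 12: C, bond orders sum to 4 (valence 4) → 0 H
  atom 13: O, bond orders sum to 2 (valence 2) → 0 H
  atom 14: O, bond orders sum to 2 (valence 2) → 0 H
  atom 15: C, bond orders sum to 1 (valence 4) → 3 H
Total hydrogens: 10.

10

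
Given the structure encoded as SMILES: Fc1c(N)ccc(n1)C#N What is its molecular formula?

C6H4FN3

Walk through each heavy atom and fill implicit hydrogens from standard valence (C 4, N 3, O 2, S 2, halogen 1); for lowercase aromatic atoms, an aromatic c carries 1 H when it has two neighbours and 0 H with three, and aromatic n carries 0 H:
  atom 1: F (halogen, monovalent) → 0 H
  atom 2: aromatic c, 3 neighbours → 0 H
  atom 3: aromatic c, 3 neighbours → 0 H
  atom 4: N, bond orders sum to 1 (valence 3) → 2 H
  atom 5: aromatic c, 2 neighbours → 1 H
  atom 6: aromatic c, 2 neighbours → 1 H
  atom 7: aromatic c, 3 neighbours → 0 H
  atom 8: aromatic n, 2 neighbours → 0 H
  atom 9: C, bond orders sum to 4 (valence 4) → 0 H
  atom 10: N, bond orders sum to 3 (valence 3) → 0 H
Totals → C:6, H:4, F:1, N:3.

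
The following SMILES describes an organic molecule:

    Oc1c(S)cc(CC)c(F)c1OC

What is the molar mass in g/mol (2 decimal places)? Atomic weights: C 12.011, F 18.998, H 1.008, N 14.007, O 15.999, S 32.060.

202.24 g/mol

First, the molecular formula is C9H11FO2S (counting implicit H from valence).
  C: 9 × 12.011 = 108.099
  F: 1 × 18.998 = 18.998
  H: 11 × 1.008 = 11.088
  O: 2 × 15.999 = 31.998
  S: 1 × 32.060 = 32.060
Sum: 9×12.011 + 1×18.998 + 11×1.008 + 2×15.999 + 1×32.060 = 202.243 → 202.24 g/mol.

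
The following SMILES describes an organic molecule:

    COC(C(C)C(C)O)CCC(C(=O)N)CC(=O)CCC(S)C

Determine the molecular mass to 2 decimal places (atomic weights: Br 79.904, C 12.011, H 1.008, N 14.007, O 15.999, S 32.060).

First, the molecular formula is C16H31NO4S (counting implicit H from valence).
  C: 16 × 12.011 = 192.176
  H: 31 × 1.008 = 31.248
  N: 1 × 14.007 = 14.007
  O: 4 × 15.999 = 63.996
  S: 1 × 32.060 = 32.060
Sum: 16×12.011 + 31×1.008 + 1×14.007 + 4×15.999 + 1×32.060 = 333.487 → 333.49 g/mol.

333.49 g/mol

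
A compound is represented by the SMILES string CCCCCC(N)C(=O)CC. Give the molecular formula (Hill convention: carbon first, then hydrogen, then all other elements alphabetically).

Walk through each heavy atom and fill implicit hydrogens from standard valence (C 4, N 3, O 2, S 2, halogen 1):
  atom 1: C, bond orders sum to 1 (valence 4) → 3 H
  atom 2: C, bond orders sum to 2 (valence 4) → 2 H
  atom 3: C, bond orders sum to 2 (valence 4) → 2 H
  atom 4: C, bond orders sum to 2 (valence 4) → 2 H
  atom 5: C, bond orders sum to 2 (valence 4) → 2 H
  atom 6: C, bond orders sum to 3 (valence 4) → 1 H
  atom 7: N, bond orders sum to 1 (valence 3) → 2 H
  atom 8: C, bond orders sum to 4 (valence 4) → 0 H
  atom 9: O, bond orders sum to 2 (valence 2) → 0 H
  atom 10: C, bond orders sum to 2 (valence 4) → 2 H
  atom 11: C, bond orders sum to 1 (valence 4) → 3 H
Totals → C:9, H:19, N:1, O:1.
In Hill order: C9H19NO.

C9H19NO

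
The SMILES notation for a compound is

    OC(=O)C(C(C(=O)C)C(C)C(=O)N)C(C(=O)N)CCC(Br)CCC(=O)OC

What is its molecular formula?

Walk through each heavy atom and fill implicit hydrogens from standard valence (C 4, N 3, O 2, S 2, halogen 1):
  atom 1: O, bond orders sum to 1 (valence 2) → 1 H
  atom 2: C, bond orders sum to 4 (valence 4) → 0 H
  atom 3: O, bond orders sum to 2 (valence 2) → 0 H
  atom 4: C, bond orders sum to 3 (valence 4) → 1 H
  atom 5: C, bond orders sum to 3 (valence 4) → 1 H
  atom 6: C, bond orders sum to 4 (valence 4) → 0 H
  atom 7: O, bond orders sum to 2 (valence 2) → 0 H
  atom 8: C, bond orders sum to 1 (valence 4) → 3 H
  atom 9: C, bond orders sum to 3 (valence 4) → 1 H
  atom 10: C, bond orders sum to 1 (valence 4) → 3 H
  atom 11: C, bond orders sum to 4 (valence 4) → 0 H
  atom 12: O, bond orders sum to 2 (valence 2) → 0 H
  atom 13: N, bond orders sum to 1 (valence 3) → 2 H
  atom 14: C, bond orders sum to 3 (valence 4) → 1 H
  atom 15: C, bond orders sum to 4 (valence 4) → 0 H
  atom 16: O, bond orders sum to 2 (valence 2) → 0 H
  atom 17: N, bond orders sum to 1 (valence 3) → 2 H
  atom 18: C, bond orders sum to 2 (valence 4) → 2 H
  atom 19: C, bond orders sum to 2 (valence 4) → 2 H
  atom 20: C, bond orders sum to 3 (valence 4) → 1 H
  atom 21: Br (halogen, monovalent) → 0 H
  atom 22: C, bond orders sum to 2 (valence 4) → 2 H
  atom 23: C, bond orders sum to 2 (valence 4) → 2 H
  atom 24: C, bond orders sum to 4 (valence 4) → 0 H
  atom 25: O, bond orders sum to 2 (valence 2) → 0 H
  atom 26: O, bond orders sum to 2 (valence 2) → 0 H
  atom 27: C, bond orders sum to 1 (valence 4) → 3 H
Totals → C:17, H:27, Br:1, N:2, O:7.

C17H27BrN2O7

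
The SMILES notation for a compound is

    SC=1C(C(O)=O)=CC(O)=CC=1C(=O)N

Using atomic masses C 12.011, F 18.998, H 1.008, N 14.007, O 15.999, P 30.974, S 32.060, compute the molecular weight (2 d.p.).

213.21 g/mol

First, the molecular formula is C8H7NO4S (counting implicit H from valence).
  C: 8 × 12.011 = 96.088
  H: 7 × 1.008 = 7.056
  N: 1 × 14.007 = 14.007
  O: 4 × 15.999 = 63.996
  S: 1 × 32.060 = 32.060
Sum: 8×12.011 + 7×1.008 + 1×14.007 + 4×15.999 + 1×32.060 = 213.207 → 213.21 g/mol.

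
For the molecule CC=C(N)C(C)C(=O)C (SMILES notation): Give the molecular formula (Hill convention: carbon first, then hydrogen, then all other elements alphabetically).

C7H13NO

Walk through each heavy atom and fill implicit hydrogens from standard valence (C 4, N 3, O 2, S 2, halogen 1):
  atom 1: C, bond orders sum to 1 (valence 4) → 3 H
  atom 2: C, bond orders sum to 3 (valence 4) → 1 H
  atom 3: C, bond orders sum to 4 (valence 4) → 0 H
  atom 4: N, bond orders sum to 1 (valence 3) → 2 H
  atom 5: C, bond orders sum to 3 (valence 4) → 1 H
  atom 6: C, bond orders sum to 1 (valence 4) → 3 H
  atom 7: C, bond orders sum to 4 (valence 4) → 0 H
  atom 8: O, bond orders sum to 2 (valence 2) → 0 H
  atom 9: C, bond orders sum to 1 (valence 4) → 3 H
Totals → C:7, H:13, N:1, O:1.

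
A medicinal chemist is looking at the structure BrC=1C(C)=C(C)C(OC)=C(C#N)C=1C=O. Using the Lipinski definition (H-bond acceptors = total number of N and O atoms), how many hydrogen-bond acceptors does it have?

N atoms: 1; O atoms: 2.
Lipinski HBA = 1 + 2 = 3.

3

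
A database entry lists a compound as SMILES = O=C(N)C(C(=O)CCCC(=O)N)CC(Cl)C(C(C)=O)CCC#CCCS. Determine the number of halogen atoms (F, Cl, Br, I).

1

Halogen atoms appear at heavy-atom position 15 (1×Cl).
Other groups present: 1 alkyne, 2 amide, 2 ketone, 1 thiol.
Halogen count: 1.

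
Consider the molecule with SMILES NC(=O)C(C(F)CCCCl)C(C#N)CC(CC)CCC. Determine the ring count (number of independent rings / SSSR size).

0

In SMILES, each pair of matching ring-closure digits denotes one ring-closing bond; the number of such bonds equals the number of independent rings.
Ring-closure bonds here: 0.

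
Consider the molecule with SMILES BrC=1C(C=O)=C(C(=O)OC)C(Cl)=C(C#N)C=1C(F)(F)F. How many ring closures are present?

In SMILES, each pair of matching ring-closure digits denotes one ring-closing bond; the number of such bonds equals the number of independent rings.
Ring-closure bonds here: 1.

1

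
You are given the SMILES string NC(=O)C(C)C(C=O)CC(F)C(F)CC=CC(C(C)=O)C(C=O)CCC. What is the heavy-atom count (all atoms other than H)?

26

Every atom symbol written in the SMILES (organic subset) is one heavy atom; implicit H are not written.
Heavy atoms by element → C:19, F:2, N:1, O:4.
Total: 26.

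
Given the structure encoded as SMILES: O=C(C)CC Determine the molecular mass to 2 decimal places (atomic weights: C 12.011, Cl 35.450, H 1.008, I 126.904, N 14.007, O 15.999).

72.11 g/mol

First, the molecular formula is C4H8O (counting implicit H from valence).
  C: 4 × 12.011 = 48.044
  H: 8 × 1.008 = 8.064
  O: 1 × 15.999 = 15.999
Sum: 4×12.011 + 8×1.008 + 1×15.999 = 72.107 → 72.11 g/mol.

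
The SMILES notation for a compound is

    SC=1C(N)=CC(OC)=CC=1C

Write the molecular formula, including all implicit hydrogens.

Walk through each heavy atom and fill implicit hydrogens from standard valence (C 4, N 3, O 2, S 2, halogen 1):
  atom 1: S, bond orders sum to 1 (valence 2) → 1 H
  atom 2: C, bond orders sum to 4 (valence 4) → 0 H
  atom 3: C, bond orders sum to 4 (valence 4) → 0 H
  atom 4: N, bond orders sum to 1 (valence 3) → 2 H
  atom 5: C, bond orders sum to 3 (valence 4) → 1 H
  atom 6: C, bond orders sum to 4 (valence 4) → 0 H
  atom 7: O, bond orders sum to 2 (valence 2) → 0 H
  atom 8: C, bond orders sum to 1 (valence 4) → 3 H
  atom 9: C, bond orders sum to 3 (valence 4) → 1 H
  atom 10: C, bond orders sum to 4 (valence 4) → 0 H
  atom 11: C, bond orders sum to 1 (valence 4) → 3 H
Totals → C:8, H:11, N:1, O:1, S:1.

C8H11NOS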